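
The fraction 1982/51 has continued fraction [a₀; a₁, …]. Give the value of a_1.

1982 ÷ 51 → quotient 38, remainder 44
51 ÷ 44 → quotient 1, remainder 7

1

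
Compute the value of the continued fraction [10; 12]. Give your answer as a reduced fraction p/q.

121/12

Collapse the nested fraction from the inside out:
Start with 12.
10 + 1/(12/1) = 10 + 1/12 = 121/12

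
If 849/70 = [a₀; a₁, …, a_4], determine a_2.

Apply division with remainder until the remainder is 0:
849 = 12·70 + 9, so a_0 = 12
70 = 7·9 + 7, so a_1 = 7
9 = 1·7 + 2, so a_2 = 1

1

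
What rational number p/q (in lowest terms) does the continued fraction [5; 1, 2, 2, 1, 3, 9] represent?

Work from the innermost term outward:
Start with 9.
3 + 1/(9/1) = 3 + 1/9 = 28/9
1 + 1/(28/9) = 1 + 9/28 = 37/28
2 + 1/(37/28) = 2 + 28/37 = 102/37
2 + 1/(102/37) = 2 + 37/102 = 241/102
1 + 1/(241/102) = 1 + 102/241 = 343/241
5 + 1/(343/241) = 5 + 241/343 = 1956/343

1956/343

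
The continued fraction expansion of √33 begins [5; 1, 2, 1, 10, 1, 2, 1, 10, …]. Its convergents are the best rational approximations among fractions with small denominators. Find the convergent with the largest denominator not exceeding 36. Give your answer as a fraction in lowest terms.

a_0 = 5: 5/1  (≤ bound)
a_1 = 1: 6/1  (≤ bound)
a_2 = 2: 17/3  (≤ bound)
a_3 = 1: 23/4  (≤ bound)
a_4 = 10: 247/43  (> 36, stop)

23/4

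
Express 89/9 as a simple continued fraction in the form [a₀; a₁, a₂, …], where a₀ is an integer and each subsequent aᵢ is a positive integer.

[9; 1, 8]

⌊89/9⌋ = 9, remainder 8
⌊9/8⌋ = 1, remainder 1
⌊8/1⌋ = 8, remainder 0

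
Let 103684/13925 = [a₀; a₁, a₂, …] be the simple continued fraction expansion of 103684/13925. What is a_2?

103684 = 7·13925 + 6209, so a_0 = 7
13925 = 2·6209 + 1507, so a_1 = 2
6209 = 4·1507 + 181, so a_2 = 4

4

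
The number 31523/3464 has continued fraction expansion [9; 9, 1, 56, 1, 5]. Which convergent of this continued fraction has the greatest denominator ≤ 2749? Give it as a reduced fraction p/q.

a_0 = 9: 9/1  (≤ bound)
a_1 = 9: 82/9  (≤ bound)
a_2 = 1: 91/10  (≤ bound)
a_3 = 56: 5178/569  (≤ bound)
a_4 = 1: 5269/579  (≤ bound)
a_5 = 5: 31523/3464  (> 2749, stop)

5269/579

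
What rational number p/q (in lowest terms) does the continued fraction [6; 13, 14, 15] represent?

Collapse the nested fraction from the inside out:
Start with 15.
14 + 1/(15/1) = 14 + 1/15 = 211/15
13 + 1/(211/15) = 13 + 15/211 = 2758/211
6 + 1/(2758/211) = 6 + 211/2758 = 16759/2758

16759/2758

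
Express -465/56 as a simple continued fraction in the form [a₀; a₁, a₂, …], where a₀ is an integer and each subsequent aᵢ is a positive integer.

-465 = -9·56 + 39, so a_0 = -9
56 = 1·39 + 17, so a_1 = 1
39 = 2·17 + 5, so a_2 = 2
17 = 3·5 + 2, so a_3 = 3
5 = 2·2 + 1, so a_4 = 2
2 = 2·1 + 0, so a_5 = 2

[-9; 1, 2, 3, 2, 2]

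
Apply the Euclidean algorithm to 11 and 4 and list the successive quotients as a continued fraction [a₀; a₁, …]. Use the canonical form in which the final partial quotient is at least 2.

Apply division with remainder until the remainder is 0:
11 ÷ 4 → quotient 2, remainder 3
4 ÷ 3 → quotient 1, remainder 1
3 ÷ 1 → quotient 3, remainder 0

[2; 1, 3]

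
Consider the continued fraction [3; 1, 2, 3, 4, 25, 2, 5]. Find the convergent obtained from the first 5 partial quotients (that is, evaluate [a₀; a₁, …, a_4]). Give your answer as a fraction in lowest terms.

Starting at the tail and folding back:
Start with 4.
3 + 1/(4/1) = 3 + 1/4 = 13/4
2 + 1/(13/4) = 2 + 4/13 = 30/13
1 + 1/(30/13) = 1 + 13/30 = 43/30
3 + 1/(43/30) = 3 + 30/43 = 159/43

159/43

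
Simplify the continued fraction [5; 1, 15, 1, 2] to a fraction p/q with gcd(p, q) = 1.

297/50

Build up convergents one term at a time:
a_0 = 5: 5/1
a_1 = 1: 6/1
a_2 = 15: 95/16
a_3 = 1: 101/17
a_4 = 2: 297/50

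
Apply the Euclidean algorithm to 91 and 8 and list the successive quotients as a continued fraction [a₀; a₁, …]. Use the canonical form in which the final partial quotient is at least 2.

[11; 2, 1, 2]

91 ÷ 8 → quotient 11, remainder 3
8 ÷ 3 → quotient 2, remainder 2
3 ÷ 2 → quotient 1, remainder 1
2 ÷ 1 → quotient 2, remainder 0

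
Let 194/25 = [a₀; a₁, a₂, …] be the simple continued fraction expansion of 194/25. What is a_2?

3

194 ÷ 25 → quotient 7, remainder 19
25 ÷ 19 → quotient 1, remainder 6
19 ÷ 6 → quotient 3, remainder 1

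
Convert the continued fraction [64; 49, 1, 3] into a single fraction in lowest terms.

Start with 3.
1 + 1/(3/1) = 1 + 1/3 = 4/3
49 + 1/(4/3) = 49 + 3/4 = 199/4
64 + 1/(199/4) = 64 + 4/199 = 12740/199

12740/199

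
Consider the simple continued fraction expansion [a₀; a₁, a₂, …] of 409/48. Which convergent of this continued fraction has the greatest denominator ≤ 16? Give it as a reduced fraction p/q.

17/2

a_0 = 8: 8/1  (≤ bound)
a_1 = 1: 9/1  (≤ bound)
a_2 = 1: 17/2  (≤ bound)
a_3 = 11: 196/23  (> 16, stop)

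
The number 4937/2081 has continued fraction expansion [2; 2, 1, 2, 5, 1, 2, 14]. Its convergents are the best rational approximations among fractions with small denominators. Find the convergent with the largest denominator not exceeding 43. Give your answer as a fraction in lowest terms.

102/43

a_0 = 2: 2/1  (≤ bound)
a_1 = 2: 5/2  (≤ bound)
a_2 = 1: 7/3  (≤ bound)
a_3 = 2: 19/8  (≤ bound)
a_4 = 5: 102/43  (≤ bound)
a_5 = 1: 121/51  (> 43, stop)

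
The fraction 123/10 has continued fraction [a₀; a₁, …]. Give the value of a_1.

Apply division with remainder until the remainder is 0:
123 ÷ 10 → quotient 12, remainder 3
10 ÷ 3 → quotient 3, remainder 1

3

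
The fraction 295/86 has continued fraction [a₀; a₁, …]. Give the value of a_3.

Apply division with remainder until the remainder is 0:
295 ÷ 86 → quotient 3, remainder 37
86 ÷ 37 → quotient 2, remainder 12
37 ÷ 12 → quotient 3, remainder 1
12 ÷ 1 → quotient 12, remainder 0

12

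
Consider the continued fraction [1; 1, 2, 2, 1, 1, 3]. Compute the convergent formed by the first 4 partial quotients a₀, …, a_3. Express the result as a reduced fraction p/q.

12/7

Compute successive convergents:
a_0 = 1: 1/1
a_1 = 1: 2/1
a_2 = 2: 5/3
a_3 = 2: 12/7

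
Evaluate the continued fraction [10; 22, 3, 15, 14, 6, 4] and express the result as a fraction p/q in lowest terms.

Use the convergent recurrence hₖ = aₖ·hₖ₋₁ + hₖ₋₂ (and likewise for the denominators kₖ):
a_0 = 10: 10/1
a_1 = 22: 221/22
a_2 = 3: 673/67
a_3 = 15: 10316/1027
a_4 = 14: 145097/14445
a_5 = 6: 880898/87697
a_6 = 4: 3668689/365233

3668689/365233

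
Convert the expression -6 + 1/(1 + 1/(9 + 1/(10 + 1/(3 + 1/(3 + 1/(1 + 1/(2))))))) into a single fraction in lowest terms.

Build up convergents one term at a time:
a_0 = -6: -6/1
a_1 = 1: -5/1
a_2 = 9: -51/10
a_3 = 10: -515/101
a_4 = 3: -1596/313
a_5 = 3: -5303/1040
a_6 = 1: -6899/1353
a_7 = 2: -19101/3746

-19101/3746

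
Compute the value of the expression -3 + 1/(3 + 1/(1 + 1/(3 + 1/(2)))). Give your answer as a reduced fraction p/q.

Start with 2.
3 + 1/(2/1) = 3 + 1/2 = 7/2
1 + 1/(7/2) = 1 + 2/7 = 9/7
3 + 1/(9/7) = 3 + 7/9 = 34/9
-3 + 1/(34/9) = -3 + 9/34 = -93/34

-93/34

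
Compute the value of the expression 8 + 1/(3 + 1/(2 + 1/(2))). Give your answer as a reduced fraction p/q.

141/17

a_0 = 8: 8/1
a_1 = 3: 25/3
a_2 = 2: 58/7
a_3 = 2: 141/17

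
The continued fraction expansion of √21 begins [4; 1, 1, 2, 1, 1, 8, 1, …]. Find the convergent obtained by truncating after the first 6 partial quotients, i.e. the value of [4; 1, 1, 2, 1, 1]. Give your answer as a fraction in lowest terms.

55/12

a_0 = 4: 4/1
a_1 = 1: 5/1
a_2 = 1: 9/2
a_3 = 2: 23/5
a_4 = 1: 32/7
a_5 = 1: 55/12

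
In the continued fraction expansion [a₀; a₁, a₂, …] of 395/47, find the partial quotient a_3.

395 = 8·47 + 19, so a_0 = 8
47 = 2·19 + 9, so a_1 = 2
19 = 2·9 + 1, so a_2 = 2
9 = 9·1 + 0, so a_3 = 9

9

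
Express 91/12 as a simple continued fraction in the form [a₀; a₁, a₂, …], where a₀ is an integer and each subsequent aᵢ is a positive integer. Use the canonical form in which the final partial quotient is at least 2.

[7; 1, 1, 2, 2]

91 = 7·12 + 7, so a_0 = 7
12 = 1·7 + 5, so a_1 = 1
7 = 1·5 + 2, so a_2 = 1
5 = 2·2 + 1, so a_3 = 2
2 = 2·1 + 0, so a_4 = 2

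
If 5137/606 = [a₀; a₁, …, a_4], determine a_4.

9

Run the Euclidean algorithm, recording each quotient:
5137 = 8·606 + 289, so a_0 = 8
606 = 2·289 + 28, so a_1 = 2
289 = 10·28 + 9, so a_2 = 10
28 = 3·9 + 1, so a_3 = 3
9 = 9·1 + 0, so a_4 = 9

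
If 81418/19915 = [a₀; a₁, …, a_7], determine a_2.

3

⌊81418/19915⌋ = 4, remainder 1758
⌊19915/1758⌋ = 11, remainder 577
⌊1758/577⌋ = 3, remainder 27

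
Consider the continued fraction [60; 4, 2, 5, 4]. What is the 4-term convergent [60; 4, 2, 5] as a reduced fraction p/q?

Build up convergents one term at a time:
a_0 = 60: 60/1
a_1 = 4: 241/4
a_2 = 2: 542/9
a_3 = 5: 2951/49

2951/49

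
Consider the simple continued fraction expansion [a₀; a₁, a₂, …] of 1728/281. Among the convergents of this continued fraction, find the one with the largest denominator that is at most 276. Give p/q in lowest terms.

535/87

a_0 = 6: 6/1  (≤ bound)
a_1 = 6: 37/6  (≤ bound)
a_2 = 1: 43/7  (≤ bound)
a_3 = 2: 123/20  (≤ bound)
a_4 = 4: 535/87  (≤ bound)
a_5 = 3: 1728/281  (> 276, stop)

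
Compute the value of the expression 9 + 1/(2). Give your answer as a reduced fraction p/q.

19/2

Work from the innermost term outward:
Start with 2.
9 + 1/(2/1) = 9 + 1/2 = 19/2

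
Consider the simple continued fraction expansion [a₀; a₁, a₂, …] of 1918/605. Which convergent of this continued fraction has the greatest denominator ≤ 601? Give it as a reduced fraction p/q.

a_0 = 3: 3/1  (≤ bound)
a_1 = 5: 16/5  (≤ bound)
a_2 = 1: 19/6  (≤ bound)
a_3 = 6: 130/41  (≤ bound)
a_4 = 1: 149/47  (≤ bound)
a_5 = 12: 1918/605  (> 601, stop)

149/47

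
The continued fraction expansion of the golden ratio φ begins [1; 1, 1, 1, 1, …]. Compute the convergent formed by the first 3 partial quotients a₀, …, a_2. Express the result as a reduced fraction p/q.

a_0 = 1: 1/1
a_1 = 1: 2/1
a_2 = 1: 3/2

3/2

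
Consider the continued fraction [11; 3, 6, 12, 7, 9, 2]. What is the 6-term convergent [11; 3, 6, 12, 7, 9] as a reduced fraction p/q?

169231/14955

Work from the innermost term outward:
Start with 9.
7 + 1/(9/1) = 7 + 1/9 = 64/9
12 + 1/(64/9) = 12 + 9/64 = 777/64
6 + 1/(777/64) = 6 + 64/777 = 4726/777
3 + 1/(4726/777) = 3 + 777/4726 = 14955/4726
11 + 1/(14955/4726) = 11 + 4726/14955 = 169231/14955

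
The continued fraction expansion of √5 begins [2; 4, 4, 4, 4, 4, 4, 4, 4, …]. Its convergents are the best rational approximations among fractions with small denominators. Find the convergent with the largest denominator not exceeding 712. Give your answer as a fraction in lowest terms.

682/305

List convergents until the denominator exceeds the bound:
a_0 = 2: 2/1  (≤ bound)
a_1 = 4: 9/4  (≤ bound)
a_2 = 4: 38/17  (≤ bound)
a_3 = 4: 161/72  (≤ bound)
a_4 = 4: 682/305  (≤ bound)
a_5 = 4: 2889/1292  (> 712, stop)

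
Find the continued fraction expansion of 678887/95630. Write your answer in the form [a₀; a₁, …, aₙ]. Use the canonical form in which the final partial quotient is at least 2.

[7; 10, 11, 50, 1, 1, 2, 3]

⌊678887/95630⌋ = 7, remainder 9477
⌊95630/9477⌋ = 10, remainder 860
⌊9477/860⌋ = 11, remainder 17
⌊860/17⌋ = 50, remainder 10
⌊17/10⌋ = 1, remainder 7
⌊10/7⌋ = 1, remainder 3
⌊7/3⌋ = 2, remainder 1
⌊3/1⌋ = 3, remainder 0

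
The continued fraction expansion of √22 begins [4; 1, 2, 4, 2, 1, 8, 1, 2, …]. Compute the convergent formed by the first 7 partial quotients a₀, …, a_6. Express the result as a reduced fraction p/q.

1712/365

Start with 8.
1 + 1/(8/1) = 1 + 1/8 = 9/8
2 + 1/(9/8) = 2 + 8/9 = 26/9
4 + 1/(26/9) = 4 + 9/26 = 113/26
2 + 1/(113/26) = 2 + 26/113 = 252/113
1 + 1/(252/113) = 1 + 113/252 = 365/252
4 + 1/(365/252) = 4 + 252/365 = 1712/365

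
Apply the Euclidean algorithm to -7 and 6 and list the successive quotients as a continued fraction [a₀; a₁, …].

Repeatedly divide and take the remainder:
-7 = -2·6 + 5, so a_0 = -2
6 = 1·5 + 1, so a_1 = 1
5 = 5·1 + 0, so a_2 = 5

[-2; 1, 5]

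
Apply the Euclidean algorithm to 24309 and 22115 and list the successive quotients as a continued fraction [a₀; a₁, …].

[1; 10, 12, 1, 1, 6, 4, 3]

Run the Euclidean algorithm, recording each quotient:
24309 = 1·22115 + 2194, so a_0 = 1
22115 = 10·2194 + 175, so a_1 = 10
2194 = 12·175 + 94, so a_2 = 12
175 = 1·94 + 81, so a_3 = 1
94 = 1·81 + 13, so a_4 = 1
81 = 6·13 + 3, so a_5 = 6
13 = 4·3 + 1, so a_6 = 4
3 = 3·1 + 0, so a_7 = 3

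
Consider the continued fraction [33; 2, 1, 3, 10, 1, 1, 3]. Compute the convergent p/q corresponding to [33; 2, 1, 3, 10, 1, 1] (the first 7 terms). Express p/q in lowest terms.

Use the convergent recurrence hₖ = aₖ·hₖ₋₁ + hₖ₋₂ (and likewise for the denominators kₖ):
a_0 = 33: 33/1
a_1 = 2: 67/2
a_2 = 1: 100/3
a_3 = 3: 367/11
a_4 = 10: 3770/113
a_5 = 1: 4137/124
a_6 = 1: 7907/237

7907/237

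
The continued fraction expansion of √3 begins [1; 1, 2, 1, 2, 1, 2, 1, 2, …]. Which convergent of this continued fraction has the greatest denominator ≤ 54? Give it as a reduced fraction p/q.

71/41

List convergents until the denominator exceeds the bound:
a_0 = 1: 1/1  (≤ bound)
a_1 = 1: 2/1  (≤ bound)
a_2 = 2: 5/3  (≤ bound)
a_3 = 1: 7/4  (≤ bound)
a_4 = 2: 19/11  (≤ bound)
a_5 = 1: 26/15  (≤ bound)
a_6 = 2: 71/41  (≤ bound)
a_7 = 1: 97/56  (> 54, stop)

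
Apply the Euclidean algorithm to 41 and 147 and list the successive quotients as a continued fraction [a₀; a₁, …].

41 = 0·147 + 41, so a_0 = 0
147 = 3·41 + 24, so a_1 = 3
41 = 1·24 + 17, so a_2 = 1
24 = 1·17 + 7, so a_3 = 1
17 = 2·7 + 3, so a_4 = 2
7 = 2·3 + 1, so a_5 = 2
3 = 3·1 + 0, so a_6 = 3

[0; 3, 1, 1, 2, 2, 3]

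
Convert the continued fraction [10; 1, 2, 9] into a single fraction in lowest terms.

Start with 9.
2 + 1/(9/1) = 2 + 1/9 = 19/9
1 + 1/(19/9) = 1 + 9/19 = 28/19
10 + 1/(28/19) = 10 + 19/28 = 299/28

299/28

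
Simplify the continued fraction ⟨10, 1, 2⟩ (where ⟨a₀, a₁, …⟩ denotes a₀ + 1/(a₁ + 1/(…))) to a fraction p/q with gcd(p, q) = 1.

32/3

Work from the innermost term outward:
Start with 2.
1 + 1/(2/1) = 1 + 1/2 = 3/2
10 + 1/(3/2) = 10 + 2/3 = 32/3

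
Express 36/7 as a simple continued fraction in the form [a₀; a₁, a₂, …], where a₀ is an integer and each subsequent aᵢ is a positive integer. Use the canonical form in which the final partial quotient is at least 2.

Run the Euclidean algorithm, recording each quotient:
36 = 5·7 + 1, so a_0 = 5
7 = 7·1 + 0, so a_1 = 7

[5; 7]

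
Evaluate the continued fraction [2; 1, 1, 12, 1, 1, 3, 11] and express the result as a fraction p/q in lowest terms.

a_0 = 2: 2/1
a_1 = 1: 3/1
a_2 = 1: 5/2
a_3 = 12: 63/25
a_4 = 1: 68/27
a_5 = 1: 131/52
a_6 = 3: 461/183
a_7 = 11: 5202/2065

5202/2065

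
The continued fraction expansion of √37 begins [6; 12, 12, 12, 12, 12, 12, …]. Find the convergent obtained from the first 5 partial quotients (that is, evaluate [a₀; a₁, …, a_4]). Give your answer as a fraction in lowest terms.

Start with 12.
12 + 1/(12/1) = 12 + 1/12 = 145/12
12 + 1/(145/12) = 12 + 12/145 = 1752/145
12 + 1/(1752/145) = 12 + 145/1752 = 21169/1752
6 + 1/(21169/1752) = 6 + 1752/21169 = 128766/21169

128766/21169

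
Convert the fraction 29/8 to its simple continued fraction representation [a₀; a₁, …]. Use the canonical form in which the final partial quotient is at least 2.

29 = 3·8 + 5, so a_0 = 3
8 = 1·5 + 3, so a_1 = 1
5 = 1·3 + 2, so a_2 = 1
3 = 1·2 + 1, so a_3 = 1
2 = 2·1 + 0, so a_4 = 2

[3; 1, 1, 1, 2]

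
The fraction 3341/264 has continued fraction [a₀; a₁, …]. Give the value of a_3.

3341 = 12·264 + 173, so a_0 = 12
264 = 1·173 + 91, so a_1 = 1
173 = 1·91 + 82, so a_2 = 1
91 = 1·82 + 9, so a_3 = 1

1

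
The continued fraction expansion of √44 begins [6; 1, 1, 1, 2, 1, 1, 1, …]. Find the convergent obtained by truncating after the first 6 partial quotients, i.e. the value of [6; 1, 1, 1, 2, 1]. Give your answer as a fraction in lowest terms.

Collapse the nested fraction from the inside out:
Start with 1.
2 + 1/(1/1) = 2 + 1/1 = 3/1
1 + 1/(3/1) = 1 + 1/3 = 4/3
1 + 1/(4/3) = 1 + 3/4 = 7/4
1 + 1/(7/4) = 1 + 4/7 = 11/7
6 + 1/(11/7) = 6 + 7/11 = 73/11

73/11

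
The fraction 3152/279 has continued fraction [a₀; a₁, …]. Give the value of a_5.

Apply division with remainder until the remainder is 0:
3152 ÷ 279 → quotient 11, remainder 83
279 ÷ 83 → quotient 3, remainder 30
83 ÷ 30 → quotient 2, remainder 23
30 ÷ 23 → quotient 1, remainder 7
23 ÷ 7 → quotient 3, remainder 2
7 ÷ 2 → quotient 3, remainder 1

3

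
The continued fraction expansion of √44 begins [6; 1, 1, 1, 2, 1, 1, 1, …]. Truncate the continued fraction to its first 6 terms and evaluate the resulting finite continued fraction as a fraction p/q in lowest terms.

73/11

Collapse the nested fraction from the inside out:
Start with 1.
2 + 1/(1/1) = 2 + 1/1 = 3/1
1 + 1/(3/1) = 1 + 1/3 = 4/3
1 + 1/(4/3) = 1 + 3/4 = 7/4
1 + 1/(7/4) = 1 + 4/7 = 11/7
6 + 1/(11/7) = 6 + 7/11 = 73/11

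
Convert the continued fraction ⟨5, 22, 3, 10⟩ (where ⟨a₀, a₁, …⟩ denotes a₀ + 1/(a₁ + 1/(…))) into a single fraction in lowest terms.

3491/692

Build up convergents one term at a time:
a_0 = 5: 5/1
a_1 = 22: 111/22
a_2 = 3: 338/67
a_3 = 10: 3491/692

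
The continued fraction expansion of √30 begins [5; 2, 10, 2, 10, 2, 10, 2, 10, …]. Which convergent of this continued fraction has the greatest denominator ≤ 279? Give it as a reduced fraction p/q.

241/44

a_0 = 5: 5/1  (≤ bound)
a_1 = 2: 11/2  (≤ bound)
a_2 = 10: 115/21  (≤ bound)
a_3 = 2: 241/44  (≤ bound)
a_4 = 10: 2525/461  (> 279, stop)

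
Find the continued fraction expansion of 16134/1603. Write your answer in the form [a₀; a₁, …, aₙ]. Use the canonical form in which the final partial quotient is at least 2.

⌊16134/1603⌋ = 10, remainder 104
⌊1603/104⌋ = 15, remainder 43
⌊104/43⌋ = 2, remainder 18
⌊43/18⌋ = 2, remainder 7
⌊18/7⌋ = 2, remainder 4
⌊7/4⌋ = 1, remainder 3
⌊4/3⌋ = 1, remainder 1
⌊3/1⌋ = 3, remainder 0

[10; 15, 2, 2, 2, 1, 1, 3]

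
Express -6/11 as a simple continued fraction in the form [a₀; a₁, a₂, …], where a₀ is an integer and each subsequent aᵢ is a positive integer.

Run the Euclidean algorithm, recording each quotient:
⌊-6/11⌋ = -1, remainder 5
⌊11/5⌋ = 2, remainder 1
⌊5/1⌋ = 5, remainder 0

[-1; 2, 5]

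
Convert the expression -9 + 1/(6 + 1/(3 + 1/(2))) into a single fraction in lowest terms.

a_0 = -9: -9/1
a_1 = 6: -53/6
a_2 = 3: -168/19
a_3 = 2: -389/44

-389/44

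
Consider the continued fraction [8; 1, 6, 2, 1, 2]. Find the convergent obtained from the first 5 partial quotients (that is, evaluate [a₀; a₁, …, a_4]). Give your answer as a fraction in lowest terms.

195/22

Start with 1.
2 + 1/(1/1) = 2 + 1/1 = 3/1
6 + 1/(3/1) = 6 + 1/3 = 19/3
1 + 1/(19/3) = 1 + 3/19 = 22/19
8 + 1/(22/19) = 8 + 19/22 = 195/22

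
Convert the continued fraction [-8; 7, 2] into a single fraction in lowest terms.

Start with 2.
7 + 1/(2/1) = 7 + 1/2 = 15/2
-8 + 1/(15/2) = -8 + 2/15 = -118/15

-118/15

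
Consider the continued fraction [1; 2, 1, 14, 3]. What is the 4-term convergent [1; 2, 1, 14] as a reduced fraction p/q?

Start with 14.
1 + 1/(14/1) = 1 + 1/14 = 15/14
2 + 1/(15/14) = 2 + 14/15 = 44/15
1 + 1/(44/15) = 1 + 15/44 = 59/44

59/44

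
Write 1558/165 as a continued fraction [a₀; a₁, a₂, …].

Repeatedly divide and take the remainder:
⌊1558/165⌋ = 9, remainder 73
⌊165/73⌋ = 2, remainder 19
⌊73/19⌋ = 3, remainder 16
⌊19/16⌋ = 1, remainder 3
⌊16/3⌋ = 5, remainder 1
⌊3/1⌋ = 3, remainder 0

[9; 2, 3, 1, 5, 3]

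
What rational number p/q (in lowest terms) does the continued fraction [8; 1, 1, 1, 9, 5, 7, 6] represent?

56589/6538

Start with 6.
7 + 1/(6/1) = 7 + 1/6 = 43/6
5 + 1/(43/6) = 5 + 6/43 = 221/43
9 + 1/(221/43) = 9 + 43/221 = 2032/221
1 + 1/(2032/221) = 1 + 221/2032 = 2253/2032
1 + 1/(2253/2032) = 1 + 2032/2253 = 4285/2253
1 + 1/(4285/2253) = 1 + 2253/4285 = 6538/4285
8 + 1/(6538/4285) = 8 + 4285/6538 = 56589/6538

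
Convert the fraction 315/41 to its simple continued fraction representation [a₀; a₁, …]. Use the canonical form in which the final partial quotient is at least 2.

⌊315/41⌋ = 7, remainder 28
⌊41/28⌋ = 1, remainder 13
⌊28/13⌋ = 2, remainder 2
⌊13/2⌋ = 6, remainder 1
⌊2/1⌋ = 2, remainder 0

[7; 1, 2, 6, 2]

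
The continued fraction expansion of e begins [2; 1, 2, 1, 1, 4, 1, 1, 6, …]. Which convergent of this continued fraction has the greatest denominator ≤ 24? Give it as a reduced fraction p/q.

a_0 = 2: 2/1  (≤ bound)
a_1 = 1: 3/1  (≤ bound)
a_2 = 2: 8/3  (≤ bound)
a_3 = 1: 11/4  (≤ bound)
a_4 = 1: 19/7  (≤ bound)
a_5 = 4: 87/32  (> 24, stop)

19/7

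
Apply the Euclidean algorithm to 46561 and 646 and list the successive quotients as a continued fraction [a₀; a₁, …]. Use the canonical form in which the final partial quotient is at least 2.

[72; 13, 5, 2, 4]

46561 = 72·646 + 49, so a_0 = 72
646 = 13·49 + 9, so a_1 = 13
49 = 5·9 + 4, so a_2 = 5
9 = 2·4 + 1, so a_3 = 2
4 = 4·1 + 0, so a_4 = 4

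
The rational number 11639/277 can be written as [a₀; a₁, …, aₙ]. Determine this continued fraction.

Repeatedly divide and take the remainder:
11639 ÷ 277 → quotient 42, remainder 5
277 ÷ 5 → quotient 55, remainder 2
5 ÷ 2 → quotient 2, remainder 1
2 ÷ 1 → quotient 2, remainder 0

[42; 55, 2, 2]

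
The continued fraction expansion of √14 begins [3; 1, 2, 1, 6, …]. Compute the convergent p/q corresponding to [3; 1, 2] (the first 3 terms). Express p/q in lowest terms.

a_0 = 3: 3/1
a_1 = 1: 4/1
a_2 = 2: 11/3

11/3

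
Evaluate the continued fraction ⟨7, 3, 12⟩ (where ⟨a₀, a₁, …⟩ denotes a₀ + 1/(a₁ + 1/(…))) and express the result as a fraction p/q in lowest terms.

271/37

Compute successive convergents:
a_0 = 7: 7/1
a_1 = 3: 22/3
a_2 = 12: 271/37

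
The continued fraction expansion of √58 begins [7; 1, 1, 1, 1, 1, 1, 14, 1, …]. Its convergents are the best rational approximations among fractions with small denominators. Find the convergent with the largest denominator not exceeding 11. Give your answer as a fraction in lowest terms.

List convergents until the denominator exceeds the bound:
a_0 = 7: 7/1  (≤ bound)
a_1 = 1: 8/1  (≤ bound)
a_2 = 1: 15/2  (≤ bound)
a_3 = 1: 23/3  (≤ bound)
a_4 = 1: 38/5  (≤ bound)
a_5 = 1: 61/8  (≤ bound)
a_6 = 1: 99/13  (> 11, stop)

61/8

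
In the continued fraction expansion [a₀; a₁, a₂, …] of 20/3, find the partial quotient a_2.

2

Repeatedly divide and take the remainder:
20 = 6·3 + 2, so a_0 = 6
3 = 1·2 + 1, so a_1 = 1
2 = 2·1 + 0, so a_2 = 2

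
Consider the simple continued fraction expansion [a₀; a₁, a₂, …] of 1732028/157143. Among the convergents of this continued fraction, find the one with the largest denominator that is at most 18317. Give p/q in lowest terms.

a_0 = 11: 11/1  (≤ bound)
a_1 = 45: 496/45  (≤ bound)
a_2 = 2: 1003/91  (≤ bound)
a_3 = 14: 14538/1319  (≤ bound)
a_4 = 59: 858745/77912  (> 18317, stop)

14538/1319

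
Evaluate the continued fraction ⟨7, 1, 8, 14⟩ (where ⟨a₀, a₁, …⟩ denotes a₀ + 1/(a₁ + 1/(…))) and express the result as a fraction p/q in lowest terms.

a_0 = 7: 7/1
a_1 = 1: 8/1
a_2 = 8: 71/9
a_3 = 14: 1002/127

1002/127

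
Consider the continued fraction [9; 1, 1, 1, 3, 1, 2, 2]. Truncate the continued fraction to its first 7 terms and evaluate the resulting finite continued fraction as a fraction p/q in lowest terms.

Work from the innermost term outward:
Start with 2.
1 + 1/(2/1) = 1 + 1/2 = 3/2
3 + 1/(3/2) = 3 + 2/3 = 11/3
1 + 1/(11/3) = 1 + 3/11 = 14/11
1 + 1/(14/11) = 1 + 11/14 = 25/14
1 + 1/(25/14) = 1 + 14/25 = 39/25
9 + 1/(39/25) = 9 + 25/39 = 376/39

376/39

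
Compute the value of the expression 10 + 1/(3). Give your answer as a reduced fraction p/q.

31/3

Start with 3.
10 + 1/(3/1) = 10 + 1/3 = 31/3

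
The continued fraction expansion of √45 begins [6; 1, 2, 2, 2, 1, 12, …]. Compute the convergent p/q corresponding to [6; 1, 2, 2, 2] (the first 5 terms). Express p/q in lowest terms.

114/17

a_0 = 6: 6/1
a_1 = 1: 7/1
a_2 = 2: 20/3
a_3 = 2: 47/7
a_4 = 2: 114/17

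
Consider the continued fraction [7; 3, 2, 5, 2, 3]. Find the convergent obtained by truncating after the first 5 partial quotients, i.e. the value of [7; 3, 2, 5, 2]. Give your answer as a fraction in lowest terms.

605/83

Start with 2.
5 + 1/(2/1) = 5 + 1/2 = 11/2
2 + 1/(11/2) = 2 + 2/11 = 24/11
3 + 1/(24/11) = 3 + 11/24 = 83/24
7 + 1/(83/24) = 7 + 24/83 = 605/83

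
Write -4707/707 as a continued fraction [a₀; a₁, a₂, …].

[-7; 2, 1, 11, 1, 2, 1, 4]

Run the Euclidean algorithm, recording each quotient:
⌊-4707/707⌋ = -7, remainder 242
⌊707/242⌋ = 2, remainder 223
⌊242/223⌋ = 1, remainder 19
⌊223/19⌋ = 11, remainder 14
⌊19/14⌋ = 1, remainder 5
⌊14/5⌋ = 2, remainder 4
⌊5/4⌋ = 1, remainder 1
⌊4/1⌋ = 4, remainder 0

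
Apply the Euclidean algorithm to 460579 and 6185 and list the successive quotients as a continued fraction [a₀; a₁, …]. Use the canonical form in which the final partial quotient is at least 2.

460579 = 74·6185 + 2889, so a_0 = 74
6185 = 2·2889 + 407, so a_1 = 2
2889 = 7·407 + 40, so a_2 = 7
407 = 10·40 + 7, so a_3 = 10
40 = 5·7 + 5, so a_4 = 5
7 = 1·5 + 2, so a_5 = 1
5 = 2·2 + 1, so a_6 = 2
2 = 2·1 + 0, so a_7 = 2

[74; 2, 7, 10, 5, 1, 2, 2]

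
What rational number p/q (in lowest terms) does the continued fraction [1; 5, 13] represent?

79/66

Start with 13.
5 + 1/(13/1) = 5 + 1/13 = 66/13
1 + 1/(66/13) = 1 + 13/66 = 79/66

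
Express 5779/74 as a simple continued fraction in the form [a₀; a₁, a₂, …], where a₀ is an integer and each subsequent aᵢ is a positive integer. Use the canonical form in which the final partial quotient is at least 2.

5779 ÷ 74 → quotient 78, remainder 7
74 ÷ 7 → quotient 10, remainder 4
7 ÷ 4 → quotient 1, remainder 3
4 ÷ 3 → quotient 1, remainder 1
3 ÷ 1 → quotient 3, remainder 0

[78; 10, 1, 1, 3]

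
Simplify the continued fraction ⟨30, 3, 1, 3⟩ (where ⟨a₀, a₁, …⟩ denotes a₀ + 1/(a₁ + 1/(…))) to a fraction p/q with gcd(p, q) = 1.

454/15

Start with 3.
1 + 1/(3/1) = 1 + 1/3 = 4/3
3 + 1/(4/3) = 3 + 3/4 = 15/4
30 + 1/(15/4) = 30 + 4/15 = 454/15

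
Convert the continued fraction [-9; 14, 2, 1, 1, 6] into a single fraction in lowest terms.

Start with 6.
1 + 1/(6/1) = 1 + 1/6 = 7/6
1 + 1/(7/6) = 1 + 6/7 = 13/7
2 + 1/(13/7) = 2 + 7/13 = 33/13
14 + 1/(33/13) = 14 + 13/33 = 475/33
-9 + 1/(475/33) = -9 + 33/475 = -4242/475

-4242/475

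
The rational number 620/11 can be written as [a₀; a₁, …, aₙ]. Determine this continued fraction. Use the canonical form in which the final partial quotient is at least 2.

[56; 2, 1, 3]

620 ÷ 11 → quotient 56, remainder 4
11 ÷ 4 → quotient 2, remainder 3
4 ÷ 3 → quotient 1, remainder 1
3 ÷ 1 → quotient 3, remainder 0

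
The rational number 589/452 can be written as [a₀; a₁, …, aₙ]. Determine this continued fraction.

Apply division with remainder until the remainder is 0:
⌊589/452⌋ = 1, remainder 137
⌊452/137⌋ = 3, remainder 41
⌊137/41⌋ = 3, remainder 14
⌊41/14⌋ = 2, remainder 13
⌊14/13⌋ = 1, remainder 1
⌊13/1⌋ = 13, remainder 0

[1; 3, 3, 2, 1, 13]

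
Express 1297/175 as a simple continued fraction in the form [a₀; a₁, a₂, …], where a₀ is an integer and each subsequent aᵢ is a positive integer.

1297 ÷ 175 → quotient 7, remainder 72
175 ÷ 72 → quotient 2, remainder 31
72 ÷ 31 → quotient 2, remainder 10
31 ÷ 10 → quotient 3, remainder 1
10 ÷ 1 → quotient 10, remainder 0

[7; 2, 2, 3, 10]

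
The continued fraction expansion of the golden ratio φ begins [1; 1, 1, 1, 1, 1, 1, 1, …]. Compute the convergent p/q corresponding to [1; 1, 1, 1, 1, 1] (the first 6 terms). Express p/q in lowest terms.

Build up convergents one term at a time:
a_0 = 1: 1/1
a_1 = 1: 2/1
a_2 = 1: 3/2
a_3 = 1: 5/3
a_4 = 1: 8/5
a_5 = 1: 13/8

13/8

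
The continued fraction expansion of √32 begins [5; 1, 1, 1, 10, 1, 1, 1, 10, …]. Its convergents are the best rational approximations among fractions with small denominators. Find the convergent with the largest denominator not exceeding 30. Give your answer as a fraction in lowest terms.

17/3

List convergents until the denominator exceeds the bound:
a_0 = 5: 5/1  (≤ bound)
a_1 = 1: 6/1  (≤ bound)
a_2 = 1: 11/2  (≤ bound)
a_3 = 1: 17/3  (≤ bound)
a_4 = 10: 181/32  (> 30, stop)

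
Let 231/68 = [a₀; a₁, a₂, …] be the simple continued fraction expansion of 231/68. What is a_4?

13

231 ÷ 68 → quotient 3, remainder 27
68 ÷ 27 → quotient 2, remainder 14
27 ÷ 14 → quotient 1, remainder 13
14 ÷ 13 → quotient 1, remainder 1
13 ÷ 1 → quotient 13, remainder 0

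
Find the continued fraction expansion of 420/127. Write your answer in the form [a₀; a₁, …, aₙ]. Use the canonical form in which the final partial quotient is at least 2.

⌊420/127⌋ = 3, remainder 39
⌊127/39⌋ = 3, remainder 10
⌊39/10⌋ = 3, remainder 9
⌊10/9⌋ = 1, remainder 1
⌊9/1⌋ = 9, remainder 0

[3; 3, 3, 1, 9]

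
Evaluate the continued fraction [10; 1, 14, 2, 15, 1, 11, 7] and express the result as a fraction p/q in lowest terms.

Build up convergents one term at a time:
a_0 = 10: 10/1
a_1 = 1: 11/1
a_2 = 14: 164/15
a_3 = 2: 339/31
a_4 = 15: 5249/480
a_5 = 1: 5588/511
a_6 = 11: 66717/6101
a_7 = 7: 472607/43218

472607/43218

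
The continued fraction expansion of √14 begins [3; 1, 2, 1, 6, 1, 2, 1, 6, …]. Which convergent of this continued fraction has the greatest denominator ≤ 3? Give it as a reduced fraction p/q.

a_0 = 3: 3/1  (≤ bound)
a_1 = 1: 4/1  (≤ bound)
a_2 = 2: 11/3  (≤ bound)
a_3 = 1: 15/4  (> 3, stop)

11/3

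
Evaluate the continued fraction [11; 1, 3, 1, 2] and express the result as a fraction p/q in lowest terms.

165/14

Compute successive convergents:
a_0 = 11: 11/1
a_1 = 1: 12/1
a_2 = 3: 47/4
a_3 = 1: 59/5
a_4 = 2: 165/14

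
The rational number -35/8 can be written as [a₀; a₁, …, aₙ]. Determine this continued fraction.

[-5; 1, 1, 1, 2]

-35 = -5·8 + 5, so a_0 = -5
8 = 1·5 + 3, so a_1 = 1
5 = 1·3 + 2, so a_2 = 1
3 = 1·2 + 1, so a_3 = 1
2 = 2·1 + 0, so a_4 = 2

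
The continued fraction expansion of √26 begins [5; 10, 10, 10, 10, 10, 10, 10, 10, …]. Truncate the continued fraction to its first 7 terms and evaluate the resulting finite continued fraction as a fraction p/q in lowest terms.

Start with 10.
10 + 1/(10/1) = 10 + 1/10 = 101/10
10 + 1/(101/10) = 10 + 10/101 = 1020/101
10 + 1/(1020/101) = 10 + 101/1020 = 10301/1020
10 + 1/(10301/1020) = 10 + 1020/10301 = 104030/10301
10 + 1/(104030/10301) = 10 + 10301/104030 = 1050601/104030
5 + 1/(1050601/104030) = 5 + 104030/1050601 = 5357035/1050601

5357035/1050601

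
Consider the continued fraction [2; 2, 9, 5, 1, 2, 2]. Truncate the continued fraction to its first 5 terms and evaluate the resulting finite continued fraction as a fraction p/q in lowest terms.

287/116

Starting at the tail and folding back:
Start with 1.
5 + 1/(1/1) = 5 + 1/1 = 6/1
9 + 1/(6/1) = 9 + 1/6 = 55/6
2 + 1/(55/6) = 2 + 6/55 = 116/55
2 + 1/(116/55) = 2 + 55/116 = 287/116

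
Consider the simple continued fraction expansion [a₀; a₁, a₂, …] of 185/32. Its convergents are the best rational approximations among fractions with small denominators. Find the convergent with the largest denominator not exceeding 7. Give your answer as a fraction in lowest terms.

a_0 = 5: 5/1  (≤ bound)
a_1 = 1: 6/1  (≤ bound)
a_2 = 3: 23/4  (≤ bound)
a_3 = 1: 29/5  (≤ bound)
a_4 = 1: 52/9  (> 7, stop)

29/5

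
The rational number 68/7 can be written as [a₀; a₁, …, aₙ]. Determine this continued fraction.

Repeatedly divide and take the remainder:
68 = 9·7 + 5, so a_0 = 9
7 = 1·5 + 2, so a_1 = 1
5 = 2·2 + 1, so a_2 = 2
2 = 2·1 + 0, so a_3 = 2

[9; 1, 2, 2]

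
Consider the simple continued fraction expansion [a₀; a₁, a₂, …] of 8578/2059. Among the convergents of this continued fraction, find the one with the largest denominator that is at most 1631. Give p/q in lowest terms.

1229/295

List convergents until the denominator exceeds the bound:
a_0 = 4: 4/1  (≤ bound)
a_1 = 6: 25/6  (≤ bound)
a_2 = 48: 1204/289  (≤ bound)
a_3 = 1: 1229/295  (≤ bound)
a_4 = 6: 8578/2059  (> 1631, stop)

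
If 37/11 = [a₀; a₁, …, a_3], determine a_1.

37 ÷ 11 → quotient 3, remainder 4
11 ÷ 4 → quotient 2, remainder 3

2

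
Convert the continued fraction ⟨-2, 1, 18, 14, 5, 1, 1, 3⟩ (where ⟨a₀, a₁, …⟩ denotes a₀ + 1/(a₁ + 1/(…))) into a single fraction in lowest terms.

Start with 3.
1 + 1/(3/1) = 1 + 1/3 = 4/3
1 + 1/(4/3) = 1 + 3/4 = 7/4
5 + 1/(7/4) = 5 + 4/7 = 39/7
14 + 1/(39/7) = 14 + 7/39 = 553/39
18 + 1/(553/39) = 18 + 39/553 = 9993/553
1 + 1/(9993/553) = 1 + 553/9993 = 10546/9993
-2 + 1/(10546/9993) = -2 + 9993/10546 = -11099/10546

-11099/10546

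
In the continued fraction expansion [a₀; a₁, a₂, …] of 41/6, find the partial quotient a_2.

⌊41/6⌋ = 6, remainder 5
⌊6/5⌋ = 1, remainder 1
⌊5/1⌋ = 5, remainder 0

5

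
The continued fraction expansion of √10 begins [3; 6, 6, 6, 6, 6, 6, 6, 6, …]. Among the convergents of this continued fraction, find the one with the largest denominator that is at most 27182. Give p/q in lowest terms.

List convergents until the denominator exceeds the bound:
a_0 = 3: 3/1  (≤ bound)
a_1 = 6: 19/6  (≤ bound)
a_2 = 6: 117/37  (≤ bound)
a_3 = 6: 721/228  (≤ bound)
a_4 = 6: 4443/1405  (≤ bound)
a_5 = 6: 27379/8658  (≤ bound)
a_6 = 6: 168717/53353  (> 27182, stop)

27379/8658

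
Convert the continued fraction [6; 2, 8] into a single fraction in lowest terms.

110/17

Start with 8.
2 + 1/(8/1) = 2 + 1/8 = 17/8
6 + 1/(17/8) = 6 + 8/17 = 110/17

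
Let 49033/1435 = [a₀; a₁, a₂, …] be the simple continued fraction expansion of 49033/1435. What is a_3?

9

49033 = 34·1435 + 243, so a_0 = 34
1435 = 5·243 + 220, so a_1 = 5
243 = 1·220 + 23, so a_2 = 1
220 = 9·23 + 13, so a_3 = 9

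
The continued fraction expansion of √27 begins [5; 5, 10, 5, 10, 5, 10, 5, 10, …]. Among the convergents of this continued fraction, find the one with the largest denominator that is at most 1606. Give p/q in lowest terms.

1351/260

List convergents until the denominator exceeds the bound:
a_0 = 5: 5/1  (≤ bound)
a_1 = 5: 26/5  (≤ bound)
a_2 = 10: 265/51  (≤ bound)
a_3 = 5: 1351/260  (≤ bound)
a_4 = 10: 13775/2651  (> 1606, stop)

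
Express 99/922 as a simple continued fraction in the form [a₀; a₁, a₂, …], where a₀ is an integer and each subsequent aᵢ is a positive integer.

[0; 9, 3, 5, 6]

Repeatedly divide and take the remainder:
99 ÷ 922 → quotient 0, remainder 99
922 ÷ 99 → quotient 9, remainder 31
99 ÷ 31 → quotient 3, remainder 6
31 ÷ 6 → quotient 5, remainder 1
6 ÷ 1 → quotient 6, remainder 0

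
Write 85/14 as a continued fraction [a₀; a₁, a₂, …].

Run the Euclidean algorithm, recording each quotient:
⌊85/14⌋ = 6, remainder 1
⌊14/1⌋ = 14, remainder 0

[6; 14]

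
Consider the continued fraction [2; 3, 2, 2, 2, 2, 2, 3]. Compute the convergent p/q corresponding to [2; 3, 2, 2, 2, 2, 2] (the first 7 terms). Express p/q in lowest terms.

548/239

a_0 = 2: 2/1
a_1 = 3: 7/3
a_2 = 2: 16/7
a_3 = 2: 39/17
a_4 = 2: 94/41
a_5 = 2: 227/99
a_6 = 2: 548/239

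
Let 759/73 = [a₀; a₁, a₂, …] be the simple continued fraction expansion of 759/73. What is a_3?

Apply division with remainder until the remainder is 0:
⌊759/73⌋ = 10, remainder 29
⌊73/29⌋ = 2, remainder 15
⌊29/15⌋ = 1, remainder 14
⌊15/14⌋ = 1, remainder 1

1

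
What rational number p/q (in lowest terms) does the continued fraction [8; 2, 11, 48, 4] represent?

Start with 4.
48 + 1/(4/1) = 48 + 1/4 = 193/4
11 + 1/(193/4) = 11 + 4/193 = 2127/193
2 + 1/(2127/193) = 2 + 193/2127 = 4447/2127
8 + 1/(4447/2127) = 8 + 2127/4447 = 37703/4447

37703/4447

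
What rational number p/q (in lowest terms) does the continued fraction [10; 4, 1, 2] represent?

143/14

Starting at the tail and folding back:
Start with 2.
1 + 1/(2/1) = 1 + 1/2 = 3/2
4 + 1/(3/2) = 4 + 2/3 = 14/3
10 + 1/(14/3) = 10 + 3/14 = 143/14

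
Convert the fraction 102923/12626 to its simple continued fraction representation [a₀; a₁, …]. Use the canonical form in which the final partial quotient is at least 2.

[8; 6, 1, 1, 2, 5, 2, 32]

⌊102923/12626⌋ = 8, remainder 1915
⌊12626/1915⌋ = 6, remainder 1136
⌊1915/1136⌋ = 1, remainder 779
⌊1136/779⌋ = 1, remainder 357
⌊779/357⌋ = 2, remainder 65
⌊357/65⌋ = 5, remainder 32
⌊65/32⌋ = 2, remainder 1
⌊32/1⌋ = 32, remainder 0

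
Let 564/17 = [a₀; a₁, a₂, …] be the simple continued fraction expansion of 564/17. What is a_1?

5

564 = 33·17 + 3, so a_0 = 33
17 = 5·3 + 2, so a_1 = 5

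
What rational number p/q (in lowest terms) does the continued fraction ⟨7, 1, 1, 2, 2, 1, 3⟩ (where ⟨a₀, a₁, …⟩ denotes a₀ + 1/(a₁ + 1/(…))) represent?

Compute successive convergents:
a_0 = 7: 7/1
a_1 = 1: 8/1
a_2 = 1: 15/2
a_3 = 2: 38/5
a_4 = 2: 91/12
a_5 = 1: 129/17
a_6 = 3: 478/63

478/63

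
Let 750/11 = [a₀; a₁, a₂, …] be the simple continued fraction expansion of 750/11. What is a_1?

5

Apply division with remainder until the remainder is 0:
⌊750/11⌋ = 68, remainder 2
⌊11/2⌋ = 5, remainder 1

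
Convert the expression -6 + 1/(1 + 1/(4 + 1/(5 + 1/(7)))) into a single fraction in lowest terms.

-971/187

a_0 = -6: -6/1
a_1 = 1: -5/1
a_2 = 4: -26/5
a_3 = 5: -135/26
a_4 = 7: -971/187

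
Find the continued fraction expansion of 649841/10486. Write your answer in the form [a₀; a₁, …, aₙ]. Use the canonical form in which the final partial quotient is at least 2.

649841 ÷ 10486 → quotient 61, remainder 10195
10486 ÷ 10195 → quotient 1, remainder 291
10195 ÷ 291 → quotient 35, remainder 10
291 ÷ 10 → quotient 29, remainder 1
10 ÷ 1 → quotient 10, remainder 0

[61; 1, 35, 29, 10]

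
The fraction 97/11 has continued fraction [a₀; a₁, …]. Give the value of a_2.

4

Repeatedly divide and take the remainder:
97 ÷ 11 → quotient 8, remainder 9
11 ÷ 9 → quotient 1, remainder 2
9 ÷ 2 → quotient 4, remainder 1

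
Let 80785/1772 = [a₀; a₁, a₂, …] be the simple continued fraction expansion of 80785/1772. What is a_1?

1

⌊80785/1772⌋ = 45, remainder 1045
⌊1772/1045⌋ = 1, remainder 727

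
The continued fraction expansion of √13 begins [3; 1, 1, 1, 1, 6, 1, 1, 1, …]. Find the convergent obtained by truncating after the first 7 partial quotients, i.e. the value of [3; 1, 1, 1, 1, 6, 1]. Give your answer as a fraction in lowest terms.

Start with 1.
6 + 1/(1/1) = 6 + 1/1 = 7/1
1 + 1/(7/1) = 1 + 1/7 = 8/7
1 + 1/(8/7) = 1 + 7/8 = 15/8
1 + 1/(15/8) = 1 + 8/15 = 23/15
1 + 1/(23/15) = 1 + 15/23 = 38/23
3 + 1/(38/23) = 3 + 23/38 = 137/38

137/38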